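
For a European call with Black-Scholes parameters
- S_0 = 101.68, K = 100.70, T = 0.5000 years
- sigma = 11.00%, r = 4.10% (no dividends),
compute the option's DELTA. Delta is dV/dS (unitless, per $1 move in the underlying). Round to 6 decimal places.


d1 = 0.4269617088; d2 = 0.3491799629
phi(d1) = 0.3641874091; exp(-qT) = 1.0000000000; exp(-rT) = 0.9797086965
N(d1) = 0.6652963911
Delta = exp(-qT) * N(d1) = 1.0000000000 * 0.6652963911 = 0.665296

Answer: Delta = 0.665296


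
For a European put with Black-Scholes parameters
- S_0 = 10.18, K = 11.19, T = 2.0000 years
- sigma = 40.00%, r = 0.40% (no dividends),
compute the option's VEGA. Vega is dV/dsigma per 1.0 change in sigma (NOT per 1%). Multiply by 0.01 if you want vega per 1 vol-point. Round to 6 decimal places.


d1 = 0.1297620295; d2 = -0.4359233955
phi(d1) = 0.3955976477; exp(-qT) = 1.0000000000; exp(-rT) = 0.9920319148
Vega = S * exp(-qT) * phi(d1) * sqrt(T) = 10.1800 * 1.0000000000 * 0.3955976477 * 1.4142135624 = 5.695298

Answer: Vega = 5.695298


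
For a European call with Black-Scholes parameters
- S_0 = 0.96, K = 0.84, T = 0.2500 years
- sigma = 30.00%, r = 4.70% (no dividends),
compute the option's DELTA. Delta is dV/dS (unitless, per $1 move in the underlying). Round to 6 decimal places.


Answer: Delta = 0.851651

Derivation:
d1 = 1.0435426175; d2 = 0.8935426175
phi(d1) = 0.2314412701; exp(-qT) = 1.0000000000; exp(-rT) = 0.9883187617
N(d1) = 0.8516514733
Delta = exp(-qT) * N(d1) = 1.0000000000 * 0.8516514733 = 0.851651


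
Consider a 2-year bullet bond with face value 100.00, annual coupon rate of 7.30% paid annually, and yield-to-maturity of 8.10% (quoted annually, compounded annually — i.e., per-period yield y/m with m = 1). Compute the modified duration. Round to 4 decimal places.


Coupon per period c = face * coupon_rate / m = 7.300000
Periods per year m = 1; per-period yield y/m = 0.081000
Number of cashflows N = 2
Cashflows (t years, CF_t, discount factor 1/(1+y/m)^(m*t), PV):
  t = 1.0000: CF_t = 7.300000, DF = 0.925069, PV = 6.753006
  t = 2.0000: CF_t = 107.300000, DF = 0.855753, PV = 91.822335
Price P = sum_t PV_t = 98.575342
First compute Macaulay numerator sum_t t * PV_t:
  t * PV_t at t = 1.0000: 6.753006
  t * PV_t at t = 2.0000: 183.644671
Macaulay duration D = 190.397677 / 98.575342 = 1.931494
Modified duration = D / (1 + y/m) = 1.931494 / (1 + 0.081000) = 1.786766

Answer: Modified duration = 1.7868


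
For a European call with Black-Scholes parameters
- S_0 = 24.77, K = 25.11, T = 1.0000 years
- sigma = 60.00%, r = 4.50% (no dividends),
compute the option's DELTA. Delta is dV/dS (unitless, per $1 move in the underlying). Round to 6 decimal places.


Answer: Delta = 0.637685

Derivation:
d1 = 0.3522784506; d2 = -0.2477215494
phi(d1) = 0.3749402547; exp(-qT) = 1.0000000000; exp(-rT) = 0.9559974818
N(d1) = 0.6376852762
Delta = exp(-qT) * N(d1) = 1.0000000000 * 0.6376852762 = 0.637685


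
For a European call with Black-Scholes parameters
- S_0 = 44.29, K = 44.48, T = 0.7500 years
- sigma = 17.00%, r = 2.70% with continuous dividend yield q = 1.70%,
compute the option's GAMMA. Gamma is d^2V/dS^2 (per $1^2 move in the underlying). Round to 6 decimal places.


Answer: Gamma = 0.060132

Derivation:
d1 = 0.0954785739; d2 = -0.0517457447
phi(d1) = 0.3971280079; exp(-qT) = 0.9873309369; exp(-rT) = 0.9799536543
Gamma = exp(-qT) * phi(d1) / (S * sigma * sqrt(T)) = 0.9873309369 * 0.3971280079 / (44.2900 * 0.1700 * 0.8660254038) = 0.060132


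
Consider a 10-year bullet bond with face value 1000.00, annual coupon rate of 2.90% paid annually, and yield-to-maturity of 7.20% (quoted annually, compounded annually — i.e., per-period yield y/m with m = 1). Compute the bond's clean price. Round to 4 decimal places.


Coupon per period c = face * coupon_rate / m = 29.000000
Periods per year m = 1; per-period yield y/m = 0.072000
Number of cashflows N = 10
Cashflows (t years, CF_t, discount factor 1/(1+y/m)^(m*t), PV):
  t = 1.0000: CF_t = 29.000000, DF = 0.932836, PV = 27.052239
  t = 2.0000: CF_t = 29.000000, DF = 0.870183, PV = 25.235297
  t = 3.0000: CF_t = 29.000000, DF = 0.811738, PV = 23.540389
  t = 4.0000: CF_t = 29.000000, DF = 0.757218, PV = 21.959318
  t = 5.0000: CF_t = 29.000000, DF = 0.706360, PV = 20.484439
  t = 6.0000: CF_t = 29.000000, DF = 0.658918, PV = 19.108618
  t = 7.0000: CF_t = 29.000000, DF = 0.614662, PV = 17.825204
  t = 8.0000: CF_t = 29.000000, DF = 0.573379, PV = 16.627988
  t = 9.0000: CF_t = 29.000000, DF = 0.534868, PV = 15.511183
  t = 10.0000: CF_t = 1029.000000, DF = 0.498944, PV = 513.413780
Price P = sum_t PV_t = 700.758457

Answer: Price = 700.7585


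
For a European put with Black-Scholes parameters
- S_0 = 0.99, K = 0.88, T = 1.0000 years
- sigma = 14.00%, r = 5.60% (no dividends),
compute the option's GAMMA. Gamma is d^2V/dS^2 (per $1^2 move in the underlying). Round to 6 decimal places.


Answer: Gamma = 1.218306

Derivation:
d1 = 1.3113073975; d2 = 1.1713073975
phi(d1) = 0.1688571684; exp(-qT) = 1.0000000000; exp(-rT) = 0.9455391359
Gamma = exp(-qT) * phi(d1) / (S * sigma * sqrt(T)) = 1.0000000000 * 0.1688571684 / (0.9900 * 0.1400 * 1.0000000000) = 1.218306


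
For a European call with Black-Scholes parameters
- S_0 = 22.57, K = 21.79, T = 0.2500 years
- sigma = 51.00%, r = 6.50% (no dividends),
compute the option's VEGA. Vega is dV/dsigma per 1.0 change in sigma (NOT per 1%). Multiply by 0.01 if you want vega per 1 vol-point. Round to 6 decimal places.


Answer: Vega = 4.264677

Derivation:
d1 = 0.3291487917; d2 = 0.0741487917
phi(d1) = 0.3779066783; exp(-qT) = 1.0000000000; exp(-rT) = 0.9838813190
Vega = S * exp(-qT) * phi(d1) * sqrt(T) = 22.5700 * 1.0000000000 * 0.3779066783 * 0.5000000000 = 4.264677


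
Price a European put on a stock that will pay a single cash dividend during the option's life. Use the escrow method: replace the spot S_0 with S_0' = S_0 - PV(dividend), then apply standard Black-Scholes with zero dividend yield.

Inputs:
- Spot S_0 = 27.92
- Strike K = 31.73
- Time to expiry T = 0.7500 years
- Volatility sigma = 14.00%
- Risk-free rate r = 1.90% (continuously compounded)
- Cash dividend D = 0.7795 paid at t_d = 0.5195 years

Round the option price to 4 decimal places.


PV(D) = D * exp(-r * t_d) = 0.7795 * 0.99017805 = 0.77184379
S_0' = S_0 - PV(D) = 27.9200 - 0.77184379 = 27.14815621
d1 = (ln(S_0'/K) + (r + sigma^2/2)*T) / (sigma*sqrt(T)) = -1.10812877
d2 = d1 - sigma*sqrt(T) = -1.22937232
exp(-rT) = 0.98585105
N(-d1) = 0.86609690; N(-d2) = 0.89053388
P = K * exp(-rT) * N(-d2) - S_0' * N(-d1) = 31.7300 * 0.98585105 * 0.89053388 - 27.14815621 * 0.86609690 = 4.3439

Answer: Price = 4.3439


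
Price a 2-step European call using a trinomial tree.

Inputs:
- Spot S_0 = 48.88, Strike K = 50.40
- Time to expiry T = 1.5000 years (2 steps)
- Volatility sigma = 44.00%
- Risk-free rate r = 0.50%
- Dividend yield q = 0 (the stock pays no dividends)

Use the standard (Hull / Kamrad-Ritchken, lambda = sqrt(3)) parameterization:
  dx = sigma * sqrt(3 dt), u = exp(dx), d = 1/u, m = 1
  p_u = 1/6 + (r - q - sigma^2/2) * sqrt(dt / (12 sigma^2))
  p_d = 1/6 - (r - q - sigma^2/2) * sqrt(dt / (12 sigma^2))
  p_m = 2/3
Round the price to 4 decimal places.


dt = T/N = 0.750000; dx = sigma*sqrt(3*dt) = 0.660000
u = exp(dx) = 1.934792; d = 1/u = 0.516851
p_u = 0.114508, p_m = 0.666667, p_d = 0.218826
Discount per step: exp(-r*dt) = 0.996257
Stock lattice S(k, j) with j the centered position index:
  k=0: S(0,+0) = 48.8800
  k=1: S(1,-1) = 25.2637; S(1,+0) = 48.8800; S(1,+1) = 94.5726
  k=2: S(2,-2) = 13.0576; S(2,-1) = 25.2637; S(2,+0) = 48.8800; S(2,+1) = 94.5726; S(2,+2) = 182.9784
Terminal payoffs V(N, j) = max(S_T - K, 0):
  V(2,-2) = 0.000000; V(2,-1) = 0.000000; V(2,+0) = 0.000000; V(2,+1) = 44.172649; V(2,+2) = 132.578437
Backward induction: V(k, j) = exp(-r*dt) * [p_u * V(k+1, j+1) + p_m * V(k+1, j) + p_d * V(k+1, j-1)]
  V(1,-1) = exp(-r*dt) * [p_u*0.000000 + p_m*0.000000 + p_d*0.000000] = 0.000000
  V(1,+0) = exp(-r*dt) * [p_u*44.172649 + p_m*0.000000 + p_d*0.000000] = 5.039171
  V(1,+1) = exp(-r*dt) * [p_u*132.578437 + p_m*44.172649 + p_d*0.000000] = 44.462620
  V(0,+0) = exp(-r*dt) * [p_u*44.462620 + p_m*5.039171 + p_d*0.000000] = 8.419123

Answer: Price = V(0,0) = 8.4191


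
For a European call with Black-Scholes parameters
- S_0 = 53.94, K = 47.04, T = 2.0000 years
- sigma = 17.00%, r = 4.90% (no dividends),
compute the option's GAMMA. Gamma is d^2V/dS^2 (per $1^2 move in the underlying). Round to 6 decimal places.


Answer: Gamma = 0.016852

Derivation:
d1 = 1.0971552593; d2 = 0.8567389537
phi(d1) = 0.2185340667; exp(-qT) = 1.0000000000; exp(-rT) = 0.9066489038
Gamma = exp(-qT) * phi(d1) / (S * sigma * sqrt(T)) = 1.0000000000 * 0.2185340667 / (53.9400 * 0.1700 * 1.4142135624) = 0.016852


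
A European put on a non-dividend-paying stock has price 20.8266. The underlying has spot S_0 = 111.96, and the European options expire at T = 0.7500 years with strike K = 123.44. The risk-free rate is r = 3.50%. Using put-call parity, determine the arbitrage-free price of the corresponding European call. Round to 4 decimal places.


Put-call parity: C - P = S_0 * exp(-qT) - K * exp(-rT).
S_0 * exp(-qT) = 111.9600 * 1.00000000 = 111.96000000
K * exp(-rT) = 123.4400 * 0.97409154 = 120.24185924
C = P + S*exp(-qT) - K*exp(-rT)
C = 20.8266 + 111.96000000 - 120.24185924 = 12.5447

Answer: Call price = 12.5447


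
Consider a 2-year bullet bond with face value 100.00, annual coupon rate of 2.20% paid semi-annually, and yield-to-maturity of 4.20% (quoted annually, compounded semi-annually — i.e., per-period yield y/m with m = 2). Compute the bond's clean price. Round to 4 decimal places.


Answer: Price = 96.2015

Derivation:
Coupon per period c = face * coupon_rate / m = 1.100000
Periods per year m = 2; per-period yield y/m = 0.021000
Number of cashflows N = 4
Cashflows (t years, CF_t, discount factor 1/(1+y/m)^(m*t), PV):
  t = 0.5000: CF_t = 1.100000, DF = 0.979432, PV = 1.077375
  t = 1.0000: CF_t = 1.100000, DF = 0.959287, PV = 1.055216
  t = 1.5000: CF_t = 1.100000, DF = 0.939556, PV = 1.033512
  t = 2.0000: CF_t = 101.100000, DF = 0.920231, PV = 93.035391
Price P = sum_t PV_t = 96.201494


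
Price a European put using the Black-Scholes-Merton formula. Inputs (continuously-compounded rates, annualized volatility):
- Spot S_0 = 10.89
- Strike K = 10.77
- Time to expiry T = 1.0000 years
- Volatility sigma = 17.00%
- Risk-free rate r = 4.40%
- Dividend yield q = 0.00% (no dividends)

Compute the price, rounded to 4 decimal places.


Answer: Price = 0.4634

Derivation:
d1 = (ln(S/K) + (r - q + 0.5*sigma^2) * T) / (sigma * sqrt(T)) = 0.40900262
d2 = d1 - sigma * sqrt(T) = 0.23900262
exp(-rT) = 0.95695396; exp(-qT) = 1.00000000
P = K * exp(-rT) * N(-d2) - S_0 * exp(-qT) * N(-d1)
N(-d1) = 0.34126887; N(-d2) = 0.40555177
P = 10.7700 * 0.95695396 * 0.40555177 - 10.8900 * 1.00000000 * 0.34126887 = 0.4634


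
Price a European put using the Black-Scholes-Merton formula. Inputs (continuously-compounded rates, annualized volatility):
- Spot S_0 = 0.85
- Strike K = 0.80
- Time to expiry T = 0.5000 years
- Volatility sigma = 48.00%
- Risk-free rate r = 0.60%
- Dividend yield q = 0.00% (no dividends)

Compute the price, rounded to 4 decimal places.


d1 = (ln(S/K) + (r - q + 0.5*sigma^2) * T) / (sigma * sqrt(T)) = 0.35716147
d2 = d1 - sigma * sqrt(T) = 0.01775021
exp(-rT) = 0.99700450; exp(-qT) = 1.00000000
P = K * exp(-rT) * N(-d2) - S_0 * exp(-qT) * N(-d1)
N(-d1) = 0.36048547; N(-d2) = 0.49291906
P = 0.8000 * 0.99700450 * 0.49291906 - 0.8500 * 1.00000000 * 0.36048547 = 0.0867

Answer: Price = 0.0867


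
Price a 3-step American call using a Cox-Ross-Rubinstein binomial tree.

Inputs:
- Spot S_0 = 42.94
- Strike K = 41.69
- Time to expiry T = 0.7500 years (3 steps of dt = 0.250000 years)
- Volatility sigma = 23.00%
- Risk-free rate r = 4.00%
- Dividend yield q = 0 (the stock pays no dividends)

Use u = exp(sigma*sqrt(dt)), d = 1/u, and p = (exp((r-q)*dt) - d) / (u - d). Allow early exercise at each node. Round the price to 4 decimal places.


dt = T/N = 0.250000
u = exp(sigma*sqrt(dt)) = 1.121873; d = 1/u = 0.891366
p = (exp((r-q)*dt) - d) / (u - d) = 0.514882
Discount per step: exp(-r*dt) = 0.990050
Stock lattice S(k, i) with i counting down-moves:
  k=0: S(0,0) = 42.9400
  k=1: S(1,0) = 48.1732; S(1,1) = 38.2753
  k=2: S(2,0) = 54.0443; S(2,1) = 42.9400; S(2,2) = 34.1173
  k=3: S(3,0) = 60.6308; S(3,1) = 48.1732; S(3,2) = 38.2753; S(3,3) = 30.4110
Terminal payoffs V(N, i) = max(S_T - K, 0):
  V(3,0) = 18.940847; V(3,1) = 6.483245; V(3,2) = 0.000000; V(3,3) = 0.000000
Backward induction: V(k, i) = exp(-r*dt) * [p * V(k+1, i) + (1-p) * V(k+1, i+1)]; then take max(V_cont, immediate exercise) for American.
  V(2,0) = exp(-r*dt) * [p*18.940847 + (1-p)*6.483245] = 12.769107; exercise = 12.354284; V(2,0) = max -> 12.769107
  V(2,1) = exp(-r*dt) * [p*6.483245 + (1-p)*0.000000] = 3.304891; exercise = 1.250000; V(2,1) = max -> 3.304891
  V(2,2) = exp(-r*dt) * [p*0.000000 + (1-p)*0.000000] = 0.000000; exercise = 0.000000; V(2,2) = max -> 0.000000
  V(1,0) = exp(-r*dt) * [p*12.769107 + (1-p)*3.304891] = 8.096473; exercise = 6.483245; V(1,0) = max -> 8.096473
  V(1,1) = exp(-r*dt) * [p*3.304891 + (1-p)*0.000000] = 1.684697; exercise = 0.000000; V(1,1) = max -> 1.684697
  V(0,0) = exp(-r*dt) * [p*8.096473 + (1-p)*1.684697] = 4.936392; exercise = 1.250000; V(0,0) = max -> 4.936392

Answer: Price = V(0,0) = 4.9364


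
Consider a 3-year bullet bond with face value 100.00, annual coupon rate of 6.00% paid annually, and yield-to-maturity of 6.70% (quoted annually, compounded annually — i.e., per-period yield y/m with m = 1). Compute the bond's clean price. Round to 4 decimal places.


Coupon per period c = face * coupon_rate / m = 6.000000
Periods per year m = 1; per-period yield y/m = 0.067000
Number of cashflows N = 3
Cashflows (t years, CF_t, discount factor 1/(1+y/m)^(m*t), PV):
  t = 1.0000: CF_t = 6.000000, DF = 0.937207, PV = 5.623243
  t = 2.0000: CF_t = 6.000000, DF = 0.878357, PV = 5.270143
  t = 3.0000: CF_t = 106.000000, DF = 0.823203, PV = 87.259477
Price P = sum_t PV_t = 98.152863

Answer: Price = 98.1529


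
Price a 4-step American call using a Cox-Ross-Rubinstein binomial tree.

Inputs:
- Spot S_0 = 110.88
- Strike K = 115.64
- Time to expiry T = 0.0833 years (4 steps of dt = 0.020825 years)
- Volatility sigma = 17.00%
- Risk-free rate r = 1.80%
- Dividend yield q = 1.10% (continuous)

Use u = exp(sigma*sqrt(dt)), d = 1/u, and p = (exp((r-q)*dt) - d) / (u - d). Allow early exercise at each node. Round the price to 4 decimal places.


Answer: Price = V(0,0) = 0.6071

Derivation:
dt = T/N = 0.020825
u = exp(sigma*sqrt(dt)) = 1.024836; d = 1/u = 0.975766
p = (exp((r-q)*dt) - d) / (u - d) = 0.496838
Discount per step: exp(-r*dt) = 0.999625
Stock lattice S(k, i) with i counting down-moves:
  k=0: S(0,0) = 110.8800
  k=1: S(1,0) = 113.6338; S(1,1) = 108.1929
  k=2: S(2,0) = 116.4560; S(2,1) = 110.8800; S(2,2) = 105.5710
  k=3: S(3,0) = 119.3483; S(3,1) = 113.6338; S(3,2) = 108.1929; S(3,3) = 103.0126
  k=4: S(4,0) = 122.3124; S(4,1) = 116.4560; S(4,2) = 110.8800; S(4,3) = 105.5710; S(4,4) = 100.5162
Terminal payoffs V(N, i) = max(S_T - K, 0):
  V(4,0) = 6.672403; V(4,1) = 0.815997; V(4,2) = 0.000000; V(4,3) = 0.000000; V(4,4) = 0.000000
Backward induction: V(k, i) = exp(-r*dt) * [p * V(k+1, i) + (1-p) * V(k+1, i+1)]; then take max(V_cont, immediate exercise) for American.
  V(3,0) = exp(-r*dt) * [p*6.672403 + (1-p)*0.815997] = 3.724286; exercise = 3.708284; V(3,0) = max -> 3.724286
  V(3,1) = exp(-r*dt) * [p*0.815997 + (1-p)*0.000000] = 0.405266; exercise = 0.000000; V(3,1) = max -> 0.405266
  V(3,2) = exp(-r*dt) * [p*0.000000 + (1-p)*0.000000] = 0.000000; exercise = 0.000000; V(3,2) = max -> 0.000000
  V(3,3) = exp(-r*dt) * [p*0.000000 + (1-p)*0.000000] = 0.000000; exercise = 0.000000; V(3,3) = max -> 0.000000
  V(2,0) = exp(-r*dt) * [p*3.724286 + (1-p)*0.405266] = 2.053512; exercise = 0.815997; V(2,0) = max -> 2.053512
  V(2,1) = exp(-r*dt) * [p*0.405266 + (1-p)*0.000000] = 0.201276; exercise = 0.000000; V(2,1) = max -> 0.201276
  V(2,2) = exp(-r*dt) * [p*0.000000 + (1-p)*0.000000] = 0.000000; exercise = 0.000000; V(2,2) = max -> 0.000000
  V(1,0) = exp(-r*dt) * [p*2.053512 + (1-p)*0.201276] = 1.121118; exercise = 0.000000; V(1,0) = max -> 1.121118
  V(1,1) = exp(-r*dt) * [p*0.201276 + (1-p)*0.000000] = 0.099964; exercise = 0.000000; V(1,1) = max -> 0.099964
  V(0,0) = exp(-r*dt) * [p*1.121118 + (1-p)*0.099964] = 0.607085; exercise = 0.000000; V(0,0) = max -> 0.607085


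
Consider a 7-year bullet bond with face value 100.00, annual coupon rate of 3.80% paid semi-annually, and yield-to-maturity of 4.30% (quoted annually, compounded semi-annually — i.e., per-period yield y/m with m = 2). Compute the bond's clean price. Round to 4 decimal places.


Coupon per period c = face * coupon_rate / m = 1.900000
Periods per year m = 2; per-period yield y/m = 0.021500
Number of cashflows N = 14
Cashflows (t years, CF_t, discount factor 1/(1+y/m)^(m*t), PV):
  t = 0.5000: CF_t = 1.900000, DF = 0.978953, PV = 1.860010
  t = 1.0000: CF_t = 1.900000, DF = 0.958348, PV = 1.820861
  t = 1.5000: CF_t = 1.900000, DF = 0.938177, PV = 1.782537
  t = 2.0000: CF_t = 1.900000, DF = 0.918431, PV = 1.745019
  t = 2.5000: CF_t = 1.900000, DF = 0.899100, PV = 1.708291
  t = 3.0000: CF_t = 1.900000, DF = 0.880177, PV = 1.672335
  t = 3.5000: CF_t = 1.900000, DF = 0.861651, PV = 1.637137
  t = 4.0000: CF_t = 1.900000, DF = 0.843515, PV = 1.602679
  t = 4.5000: CF_t = 1.900000, DF = 0.825762, PV = 1.568947
  t = 5.0000: CF_t = 1.900000, DF = 0.808381, PV = 1.535925
  t = 5.5000: CF_t = 1.900000, DF = 0.791367, PV = 1.503597
  t = 6.0000: CF_t = 1.900000, DF = 0.774711, PV = 1.471950
  t = 6.5000: CF_t = 1.900000, DF = 0.758405, PV = 1.440969
  t = 7.0000: CF_t = 101.900000, DF = 0.742442, PV = 75.654888
Price P = sum_t PV_t = 97.005145

Answer: Price = 97.0051


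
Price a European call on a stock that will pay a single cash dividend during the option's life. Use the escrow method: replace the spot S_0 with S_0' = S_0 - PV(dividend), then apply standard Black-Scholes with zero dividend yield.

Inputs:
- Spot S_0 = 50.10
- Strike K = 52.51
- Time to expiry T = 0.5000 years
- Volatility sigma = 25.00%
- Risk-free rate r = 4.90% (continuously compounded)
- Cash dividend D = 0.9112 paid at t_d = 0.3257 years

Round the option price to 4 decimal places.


Answer: Price = 2.6116

Derivation:
PV(D) = D * exp(-r * t_d) = 0.9112 * 0.98416737 = 0.89677331
S_0' = S_0 - PV(D) = 50.1000 - 0.89677331 = 49.20322669
d1 = (ln(S_0'/K) + (r + sigma^2/2)*T) / (sigma*sqrt(T)) = -0.14096555
d2 = d1 - sigma*sqrt(T) = -0.31774224
exp(-rT) = 0.97579769
N(d1) = 0.44394858; N(d2) = 0.37534023
C = S_0' * N(d1) - K * exp(-rT) * N(d2) = 49.20322669 * 0.44394858 - 52.5100 * 0.97579769 * 0.37534023 = 2.6116


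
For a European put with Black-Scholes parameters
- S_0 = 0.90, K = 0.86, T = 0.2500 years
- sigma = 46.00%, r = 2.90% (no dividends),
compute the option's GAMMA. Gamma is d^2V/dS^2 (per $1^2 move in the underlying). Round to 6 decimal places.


Answer: Gamma = 1.816418

Derivation:
d1 = 0.3441842351; d2 = 0.1141842351
phi(d1) = 0.3759985744; exp(-qT) = 1.0000000000; exp(-rT) = 0.9927762179
Gamma = exp(-qT) * phi(d1) / (S * sigma * sqrt(T)) = 1.0000000000 * 0.3759985744 / (0.9000 * 0.4600 * 0.5000000000) = 1.816418


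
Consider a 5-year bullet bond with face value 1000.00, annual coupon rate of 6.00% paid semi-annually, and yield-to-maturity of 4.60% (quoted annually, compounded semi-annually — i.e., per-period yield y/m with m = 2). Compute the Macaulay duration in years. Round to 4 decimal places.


Answer: Macaulay duration = 4.4145 years

Derivation:
Coupon per period c = face * coupon_rate / m = 30.000000
Periods per year m = 2; per-period yield y/m = 0.023000
Number of cashflows N = 10
Cashflows (t years, CF_t, discount factor 1/(1+y/m)^(m*t), PV):
  t = 0.5000: CF_t = 30.000000, DF = 0.977517, PV = 29.325513
  t = 1.0000: CF_t = 30.000000, DF = 0.955540, PV = 28.666191
  t = 1.5000: CF_t = 30.000000, DF = 0.934056, PV = 28.021692
  t = 2.0000: CF_t = 30.000000, DF = 0.913056, PV = 27.391683
  t = 2.5000: CF_t = 30.000000, DF = 0.892528, PV = 26.775839
  t = 3.0000: CF_t = 30.000000, DF = 0.872461, PV = 26.173841
  t = 3.5000: CF_t = 30.000000, DF = 0.852846, PV = 25.585377
  t = 4.0000: CF_t = 30.000000, DF = 0.833671, PV = 25.010144
  t = 4.5000: CF_t = 30.000000, DF = 0.814928, PV = 24.447843
  t = 5.0000: CF_t = 1030.000000, DF = 0.796606, PV = 820.504349
Price P = sum_t PV_t = 1061.902472
Macaulay numerator sum_t t * PV_t:
  t * PV_t at t = 0.5000: 14.662757
  t * PV_t at t = 1.0000: 28.666191
  t * PV_t at t = 1.5000: 42.032538
  t * PV_t at t = 2.0000: 54.783366
  t * PV_t at t = 2.5000: 66.939597
  t * PV_t at t = 3.0000: 78.521522
  t * PV_t at t = 3.5000: 89.548819
  t * PV_t at t = 4.0000: 100.040574
  t * PV_t at t = 4.5000: 110.015294
  t * PV_t at t = 5.0000: 4102.521747
Macaulay duration D = (sum_t t * PV_t) / P = 4687.732406 / 1061.902472 = 4.414466


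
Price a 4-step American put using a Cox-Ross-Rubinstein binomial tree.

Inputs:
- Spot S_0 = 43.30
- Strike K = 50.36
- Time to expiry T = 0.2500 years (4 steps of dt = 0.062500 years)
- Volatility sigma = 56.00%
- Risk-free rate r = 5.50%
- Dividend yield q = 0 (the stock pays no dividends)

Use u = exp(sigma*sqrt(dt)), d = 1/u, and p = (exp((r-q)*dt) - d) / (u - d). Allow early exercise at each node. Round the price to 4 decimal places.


Answer: Price = V(0,0) = 9.3676

Derivation:
dt = T/N = 0.062500
u = exp(sigma*sqrt(dt)) = 1.150274; d = 1/u = 0.869358
p = (exp((r-q)*dt) - d) / (u - d) = 0.477315
Discount per step: exp(-r*dt) = 0.996568
Stock lattice S(k, i) with i counting down-moves:
  k=0: S(0,0) = 43.3000
  k=1: S(1,0) = 49.8069; S(1,1) = 37.6432
  k=2: S(2,0) = 57.2915; S(2,1) = 43.3000; S(2,2) = 32.7254
  k=3: S(3,0) = 65.9009; S(3,1) = 49.8069; S(3,2) = 37.6432; S(3,3) = 28.4501
  k=4: S(4,0) = 75.8041; S(4,1) = 57.2915; S(4,2) = 43.3000; S(4,3) = 32.7254; S(4,4) = 24.7334
Terminal payoffs V(N, i) = max(K - S_T, 0):
  V(4,0) = 0.000000; V(4,1) = 0.000000; V(4,2) = 7.060000; V(4,3) = 17.634564; V(4,4) = 25.626648
Backward induction: V(k, i) = exp(-r*dt) * [p * V(k+1, i) + (1-p) * V(k+1, i+1)]; then take max(V_cont, immediate exercise) for American.
  V(3,0) = exp(-r*dt) * [p*0.000000 + (1-p)*0.000000] = 0.000000; exercise = 0.000000; V(3,0) = max -> 0.000000
  V(3,1) = exp(-r*dt) * [p*0.000000 + (1-p)*7.060000] = 3.677494; exercise = 0.553145; V(3,1) = max -> 3.677494
  V(3,2) = exp(-r*dt) * [p*7.060000 + (1-p)*17.634564] = 12.543973; exercise = 12.716788; V(3,2) = max -> 12.716788
  V(3,3) = exp(-r*dt) * [p*17.634564 + (1-p)*25.626648] = 21.737057; exercise = 21.909873; V(3,3) = max -> 21.909873
  V(2,0) = exp(-r*dt) * [p*0.000000 + (1-p)*3.677494] = 1.915575; exercise = 0.000000; V(2,0) = max -> 1.915575
  V(2,1) = exp(-r*dt) * [p*3.677494 + (1-p)*12.716788] = 8.373366; exercise = 7.060000; V(2,1) = max -> 8.373366
  V(2,2) = exp(-r*dt) * [p*12.716788 + (1-p)*21.909873] = 17.461749; exercise = 17.634564; V(2,2) = max -> 17.634564
  V(1,0) = exp(-r*dt) * [p*1.915575 + (1-p)*8.373366] = 5.272810; exercise = 0.553145; V(1,0) = max -> 5.272810
  V(1,1) = exp(-r*dt) * [p*8.373366 + (1-p)*17.634564] = 13.168711; exercise = 12.716788; V(1,1) = max -> 13.168711
  V(0,0) = exp(-r*dt) * [p*5.272810 + (1-p)*13.168711] = 9.367623; exercise = 7.060000; V(0,0) = max -> 9.367623


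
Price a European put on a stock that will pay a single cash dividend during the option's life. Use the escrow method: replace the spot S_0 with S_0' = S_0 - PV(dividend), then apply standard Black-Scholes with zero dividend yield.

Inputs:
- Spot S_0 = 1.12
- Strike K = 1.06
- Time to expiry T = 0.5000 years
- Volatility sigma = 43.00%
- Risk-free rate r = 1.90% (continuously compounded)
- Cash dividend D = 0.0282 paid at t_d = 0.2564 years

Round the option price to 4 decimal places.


Answer: Price = 0.1095

Derivation:
PV(D) = D * exp(-r * t_d) = 0.0282 * 0.99514025 = 0.02806295
S_0' = S_0 - PV(D) = 1.1200 - 0.02806295 = 1.09193705
d1 = (ln(S_0'/K) + (r + sigma^2/2)*T) / (sigma*sqrt(T)) = 0.28090003
d2 = d1 - sigma*sqrt(T) = -0.02315588
exp(-rT) = 0.99054498
N(-d1) = 0.38939354; N(-d2) = 0.50923704
P = K * exp(-rT) * N(-d2) - S_0' * N(-d1) = 1.0600 * 0.99054498 * 0.50923704 - 1.09193705 * 0.38939354 = 0.1095


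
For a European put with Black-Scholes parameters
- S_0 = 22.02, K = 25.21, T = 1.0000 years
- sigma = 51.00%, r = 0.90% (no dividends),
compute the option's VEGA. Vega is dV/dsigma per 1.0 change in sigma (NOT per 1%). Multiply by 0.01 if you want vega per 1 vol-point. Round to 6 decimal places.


Answer: Vega = 8.784470

Derivation:
d1 = 0.0073733139; d2 = -0.5026266861
phi(d1) = 0.3989314361; exp(-qT) = 1.0000000000; exp(-rT) = 0.9910403788
Vega = S * exp(-qT) * phi(d1) * sqrt(T) = 22.0200 * 1.0000000000 * 0.3989314361 * 1.0000000000 = 8.784470


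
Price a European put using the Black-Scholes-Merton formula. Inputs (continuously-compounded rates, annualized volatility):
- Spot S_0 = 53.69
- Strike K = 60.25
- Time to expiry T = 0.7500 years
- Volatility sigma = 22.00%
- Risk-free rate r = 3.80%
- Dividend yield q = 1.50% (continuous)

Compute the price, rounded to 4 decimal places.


Answer: Price = 7.5170

Derivation:
d1 = (ln(S/K) + (r - q + 0.5*sigma^2) * T) / (sigma * sqrt(T)) = -0.41923927
d2 = d1 - sigma * sqrt(T) = -0.60976485
exp(-rT) = 0.97190229; exp(-qT) = 0.98881304
P = K * exp(-rT) * N(-d2) - S_0 * exp(-qT) * N(-d1)
N(-d1) = 0.66247936; N(-d2) = 0.72899121
P = 60.2500 * 0.97190229 * 0.72899121 - 53.6900 * 0.98881304 * 0.66247936 = 7.5170


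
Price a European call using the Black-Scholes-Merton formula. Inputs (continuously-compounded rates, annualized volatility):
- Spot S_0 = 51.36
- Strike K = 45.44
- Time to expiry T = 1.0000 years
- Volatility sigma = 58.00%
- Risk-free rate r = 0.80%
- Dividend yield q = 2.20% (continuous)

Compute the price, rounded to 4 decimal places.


d1 = (ln(S/K) + (r - q + 0.5*sigma^2) * T) / (sigma * sqrt(T)) = 0.47701187
d2 = d1 - sigma * sqrt(T) = -0.10298813
exp(-rT) = 0.99203191; exp(-qT) = 0.97824024
C = S_0 * exp(-qT) * N(d1) - K * exp(-rT) * N(d2)
N(d1) = 0.68332317; N(d2) = 0.45898620
C = 51.3600 * 0.97824024 * 0.68332317 - 45.4400 * 0.99203191 * 0.45898620 = 13.6417

Answer: Price = 13.6417


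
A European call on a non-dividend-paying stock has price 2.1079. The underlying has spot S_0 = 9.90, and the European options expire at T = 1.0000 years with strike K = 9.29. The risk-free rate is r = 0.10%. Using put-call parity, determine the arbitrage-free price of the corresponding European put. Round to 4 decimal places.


Answer: Put price = 1.4886

Derivation:
Put-call parity: C - P = S_0 * exp(-qT) - K * exp(-rT).
S_0 * exp(-qT) = 9.9000 * 1.00000000 = 9.90000000
K * exp(-rT) = 9.2900 * 0.99900050 = 9.28071464
P = C - S*exp(-qT) + K*exp(-rT)
P = 2.1079 - 9.90000000 + 9.28071464 = 1.4886


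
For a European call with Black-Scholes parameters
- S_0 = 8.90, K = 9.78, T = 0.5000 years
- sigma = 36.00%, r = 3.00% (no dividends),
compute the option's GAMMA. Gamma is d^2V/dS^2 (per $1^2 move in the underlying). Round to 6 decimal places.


d1 = -0.1841942741; d2 = -0.4387527154
phi(d1) = 0.3922317956; exp(-qT) = 1.0000000000; exp(-rT) = 0.9851119396
Gamma = exp(-qT) * phi(d1) / (S * sigma * sqrt(T)) = 1.0000000000 * 0.3922317956 / (8.9000 * 0.3600 * 0.7071067812) = 0.173127

Answer: Gamma = 0.173127


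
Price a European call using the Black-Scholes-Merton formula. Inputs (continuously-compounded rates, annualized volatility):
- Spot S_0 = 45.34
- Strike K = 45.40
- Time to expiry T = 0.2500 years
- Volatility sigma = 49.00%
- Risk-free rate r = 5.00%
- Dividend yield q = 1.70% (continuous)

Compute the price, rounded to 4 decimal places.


d1 = (ln(S/K) + (r - q + 0.5*sigma^2) * T) / (sigma * sqrt(T)) = 0.15077567
d2 = d1 - sigma * sqrt(T) = -0.09422433
exp(-rT) = 0.98757780; exp(-qT) = 0.99575902
C = S_0 * exp(-qT) * N(d1) - K * exp(-rT) * N(d2)
N(d1) = 0.55992366; N(d2) = 0.46246548
C = 45.3400 * 0.99575902 * 0.55992366 - 45.4000 * 0.98757780 * 0.46246548 = 4.5442

Answer: Price = 4.5442


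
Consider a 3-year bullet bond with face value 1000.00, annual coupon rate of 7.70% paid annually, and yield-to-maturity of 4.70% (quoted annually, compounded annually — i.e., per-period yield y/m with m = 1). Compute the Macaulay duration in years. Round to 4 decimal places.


Answer: Macaulay duration = 2.7992 years

Derivation:
Coupon per period c = face * coupon_rate / m = 77.000000
Periods per year m = 1; per-period yield y/m = 0.047000
Number of cashflows N = 3
Cashflows (t years, CF_t, discount factor 1/(1+y/m)^(m*t), PV):
  t = 1.0000: CF_t = 77.000000, DF = 0.955110, PV = 73.543457
  t = 2.0000: CF_t = 77.000000, DF = 0.912235, PV = 70.242080
  t = 3.0000: CF_t = 1077.000000, DF = 0.871284, PV = 938.373335
Price P = sum_t PV_t = 1082.158872
Macaulay numerator sum_t t * PV_t:
  t * PV_t at t = 1.0000: 73.543457
  t * PV_t at t = 2.0000: 140.484159
  t * PV_t at t = 3.0000: 2815.120005
Macaulay duration D = (sum_t t * PV_t) / P = 3029.147622 / 1082.158872 = 2.799171


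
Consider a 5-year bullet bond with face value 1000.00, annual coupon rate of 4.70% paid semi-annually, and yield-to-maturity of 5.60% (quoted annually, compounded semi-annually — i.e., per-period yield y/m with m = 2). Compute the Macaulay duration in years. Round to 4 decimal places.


Coupon per period c = face * coupon_rate / m = 23.500000
Periods per year m = 2; per-period yield y/m = 0.028000
Number of cashflows N = 10
Cashflows (t years, CF_t, discount factor 1/(1+y/m)^(m*t), PV):
  t = 0.5000: CF_t = 23.500000, DF = 0.972763, PV = 22.859922
  t = 1.0000: CF_t = 23.500000, DF = 0.946267, PV = 22.237278
  t = 1.5000: CF_t = 23.500000, DF = 0.920493, PV = 21.631594
  t = 2.0000: CF_t = 23.500000, DF = 0.895422, PV = 21.042406
  t = 2.5000: CF_t = 23.500000, DF = 0.871033, PV = 20.469267
  t = 3.0000: CF_t = 23.500000, DF = 0.847308, PV = 19.911738
  t = 3.5000: CF_t = 23.500000, DF = 0.824230, PV = 19.369395
  t = 4.0000: CF_t = 23.500000, DF = 0.801780, PV = 18.841824
  t = 4.5000: CF_t = 23.500000, DF = 0.779941, PV = 18.328623
  t = 5.0000: CF_t = 1023.500000, DF = 0.758698, PV = 776.527250
Price P = sum_t PV_t = 961.219297
Macaulay numerator sum_t t * PV_t:
  t * PV_t at t = 0.5000: 11.429961
  t * PV_t at t = 1.0000: 22.237278
  t * PV_t at t = 1.5000: 32.447391
  t * PV_t at t = 2.0000: 42.084813
  t * PV_t at t = 2.5000: 51.173167
  t * PV_t at t = 3.0000: 59.735215
  t * PV_t at t = 3.5000: 67.792883
  t * PV_t at t = 4.0000: 75.367296
  t * PV_t at t = 4.5000: 82.478802
  t * PV_t at t = 5.0000: 3882.636248
Macaulay duration D = (sum_t t * PV_t) / P = 4327.383054 / 961.219297 = 4.501973

Answer: Macaulay duration = 4.5020 years


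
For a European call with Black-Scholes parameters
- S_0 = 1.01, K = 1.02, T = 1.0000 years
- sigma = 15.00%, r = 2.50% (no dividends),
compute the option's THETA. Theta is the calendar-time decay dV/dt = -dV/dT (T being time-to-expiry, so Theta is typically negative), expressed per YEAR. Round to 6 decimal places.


d1 = 0.1759846904; d2 = 0.0259846904
phi(d1) = 0.3928121234; exp(-qT) = 1.0000000000; exp(-rT) = 0.9753099120
Theta = -S*exp(-qT)*phi(d1)*sigma/(2*sqrt(T)) - r*K*exp(-rT)*N(d2) + q*S*exp(-qT)*N(d1)
N(d1) = 0.5698470150; N(d2) = 0.5103652252; sqrt(T) = 1.0000000000
Term 1 = -1.0100 * 1.0000000000 * 0.3928121234 * 0.1500 / (2 * 1.0000000000) = -0.0297555183
Term 2 = -0.0250 * 1.0200 * 0.9753099120 * 0.5103652252 = -0.0126929887
Term 3 = 0 (no dividend yield, q = 0)
Theta = -0.0297555183 + (-0.0126929887) + (0.0000000000) = -0.042449

Answer: Theta = -0.042449


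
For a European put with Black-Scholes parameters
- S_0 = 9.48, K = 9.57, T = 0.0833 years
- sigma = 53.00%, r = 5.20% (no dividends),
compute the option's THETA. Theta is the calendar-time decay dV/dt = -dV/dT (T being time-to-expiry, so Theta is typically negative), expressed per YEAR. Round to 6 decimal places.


Answer: Theta = -3.199851

Derivation:
d1 = 0.0430301071; d2 = -0.1099371116
phi(d1) = 0.3985731125; exp(-qT) = 1.0000000000; exp(-rT) = 0.9956777678
Theta = -S*exp(-qT)*phi(d1)*sigma/(2*sqrt(T)) + r*K*exp(-rT)*N(-d2) - q*S*exp(-qT)*N(-d1)
N(-d1) = 0.4828387670; N(-d2) = 0.5437703750; sqrt(T) = 0.2886173938
Term 1 = -9.4800 * 1.0000000000 * 0.3985731125 * 0.5300 / (2 * 0.2886173938) = -3.4692828455
Term 2 = 0.0520 * 9.5700 * 0.9956777678 * 0.5437703750 = 0.2694322852
Term 3 = 0 (no dividend yield, q = 0)
Theta = -3.4692828455 + (0.2694322852) + (0.0000000000) = -3.199851


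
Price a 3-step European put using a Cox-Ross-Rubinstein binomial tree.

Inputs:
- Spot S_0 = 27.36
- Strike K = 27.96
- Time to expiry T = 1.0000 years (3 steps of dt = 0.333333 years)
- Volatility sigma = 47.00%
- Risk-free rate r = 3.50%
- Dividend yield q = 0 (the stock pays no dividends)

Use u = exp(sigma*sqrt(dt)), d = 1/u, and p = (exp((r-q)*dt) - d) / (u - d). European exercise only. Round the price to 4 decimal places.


Answer: Price = V(0,0) = 5.2750

Derivation:
dt = T/N = 0.333333
u = exp(sigma*sqrt(dt)) = 1.311740; d = 1/u = 0.762346
p = (exp((r-q)*dt) - d) / (u - d) = 0.453934
Discount per step: exp(-r*dt) = 0.988401
Stock lattice S(k, i) with i counting down-moves:
  k=0: S(0,0) = 27.3600
  k=1: S(1,0) = 35.8892; S(1,1) = 20.8578
  k=2: S(2,0) = 47.0773; S(2,1) = 27.3600; S(2,2) = 15.9009
  k=3: S(3,0) = 61.7532; S(3,1) = 35.8892; S(3,2) = 20.8578; S(3,3) = 12.1220
Terminal payoffs V(N, i) = max(K - S_T, 0):
  V(3,0) = 0.000000; V(3,1) = 0.000000; V(3,2) = 7.102211; V(3,3) = 15.838046
Backward induction: V(k, i) = exp(-r*dt) * [p * V(k+1, i) + (1-p) * V(k+1, i+1)].
  V(2,0) = exp(-r*dt) * [p*0.000000 + (1-p)*0.000000] = 0.000000
  V(2,1) = exp(-r*dt) * [p*0.000000 + (1-p)*7.102211] = 3.833289
  V(2,2) = exp(-r*dt) * [p*7.102211 + (1-p)*15.838046] = 11.734841
  V(1,0) = exp(-r*dt) * [p*0.000000 + (1-p)*3.833289] = 2.068948
  V(1,1) = exp(-r*dt) * [p*3.833289 + (1-p)*11.734841] = 8.053546
  V(0,0) = exp(-r*dt) * [p*2.068948 + (1-p)*8.053546] = 5.275029


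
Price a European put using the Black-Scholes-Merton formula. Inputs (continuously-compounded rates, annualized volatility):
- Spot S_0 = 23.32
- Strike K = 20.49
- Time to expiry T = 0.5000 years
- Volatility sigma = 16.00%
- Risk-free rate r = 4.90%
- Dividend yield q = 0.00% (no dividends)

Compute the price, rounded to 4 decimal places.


Answer: Price = 0.0976

Derivation:
d1 = (ln(S/K) + (r - q + 0.5*sigma^2) * T) / (sigma * sqrt(T)) = 1.41663893
d2 = d1 - sigma * sqrt(T) = 1.30350185
exp(-rT) = 0.97579769; exp(-qT) = 1.00000000
P = K * exp(-rT) * N(-d2) - S_0 * exp(-qT) * N(-d1)
N(-d1) = 0.07829426; N(-d2) = 0.09620174
P = 20.4900 * 0.97579769 * 0.09620174 - 23.3200 * 1.00000000 * 0.07829426 = 0.0976


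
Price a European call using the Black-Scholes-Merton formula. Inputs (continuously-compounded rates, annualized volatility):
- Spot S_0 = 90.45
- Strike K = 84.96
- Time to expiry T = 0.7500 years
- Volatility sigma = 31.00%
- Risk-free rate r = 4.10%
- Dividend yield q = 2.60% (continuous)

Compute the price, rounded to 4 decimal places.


Answer: Price = 12.6341

Derivation:
d1 = (ln(S/K) + (r - q + 0.5*sigma^2) * T) / (sigma * sqrt(T)) = 0.40937544
d2 = d1 - sigma * sqrt(T) = 0.14090756
exp(-rT) = 0.96971797; exp(-qT) = 0.98068890
C = S_0 * exp(-qT) * N(d1) - K * exp(-rT) * N(d2)
N(d1) = 0.65886792; N(d2) = 0.55602852
C = 90.4500 * 0.98068890 * 0.65886792 - 84.9600 * 0.96971797 * 0.55602852 = 12.6341


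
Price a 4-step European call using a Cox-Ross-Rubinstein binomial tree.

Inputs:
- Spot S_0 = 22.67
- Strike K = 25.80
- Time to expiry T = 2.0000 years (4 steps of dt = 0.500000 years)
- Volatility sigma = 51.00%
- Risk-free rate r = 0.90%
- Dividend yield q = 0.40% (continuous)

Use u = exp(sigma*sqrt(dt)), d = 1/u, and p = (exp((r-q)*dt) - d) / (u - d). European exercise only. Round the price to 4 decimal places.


Answer: Price = V(0,0) = 5.4342

Derivation:
dt = T/N = 0.500000
u = exp(sigma*sqrt(dt)) = 1.434225; d = 1/u = 0.697241
p = (exp((r-q)*dt) - d) / (u - d) = 0.414205
Discount per step: exp(-r*dt) = 0.995510
Stock lattice S(k, i) with i counting down-moves:
  k=0: S(0,0) = 22.6700
  k=1: S(1,0) = 32.5139; S(1,1) = 15.8064
  k=2: S(2,0) = 46.6322; S(2,1) = 22.6700; S(2,2) = 11.0209
  k=3: S(3,0) = 66.8811; S(3,1) = 32.5139; S(3,2) = 15.8064; S(3,3) = 7.6842
  k=4: S(4,0) = 95.9225; S(4,1) = 46.6322; S(4,2) = 22.6700; S(4,3) = 11.0209; S(4,4) = 5.3578
Terminal payoffs V(N, i) = max(S_T - K, 0):
  V(4,0) = 70.122474; V(4,1) = 20.832204; V(4,2) = 0.000000; V(4,3) = 0.000000; V(4,4) = 0.000000
Backward induction: V(k, i) = exp(-r*dt) * [p * V(k+1, i) + (1-p) * V(k+1, i+1)].
  V(3,0) = exp(-r*dt) * [p*70.122474 + (1-p)*20.832204] = 41.063272
  V(3,1) = exp(-r*dt) * [p*20.832204 + (1-p)*0.000000] = 8.590058
  V(3,2) = exp(-r*dt) * [p*0.000000 + (1-p)*0.000000] = 0.000000
  V(3,3) = exp(-r*dt) * [p*0.000000 + (1-p)*0.000000] = 0.000000
  V(2,0) = exp(-r*dt) * [p*41.063272 + (1-p)*8.590058] = 21.941661
  V(2,1) = exp(-r*dt) * [p*8.590058 + (1-p)*0.000000] = 3.542068
  V(2,2) = exp(-r*dt) * [p*0.000000 + (1-p)*0.000000] = 0.000000
  V(1,0) = exp(-r*dt) * [p*21.941661 + (1-p)*3.542068] = 11.113147
  V(1,1) = exp(-r*dt) * [p*3.542068 + (1-p)*0.000000] = 1.460555
  V(0,0) = exp(-r*dt) * [p*11.113147 + (1-p)*1.460555] = 5.434196


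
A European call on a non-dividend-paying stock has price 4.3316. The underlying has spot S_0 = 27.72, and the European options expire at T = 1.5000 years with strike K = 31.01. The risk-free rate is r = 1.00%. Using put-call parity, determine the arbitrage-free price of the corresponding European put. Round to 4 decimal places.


Put-call parity: C - P = S_0 * exp(-qT) - K * exp(-rT).
S_0 * exp(-qT) = 27.7200 * 1.00000000 = 27.72000000
K * exp(-rT) = 31.0100 * 0.98511194 = 30.54832125
P = C - S*exp(-qT) + K*exp(-rT)
P = 4.3316 - 27.72000000 + 30.54832125 = 7.1599

Answer: Put price = 7.1599


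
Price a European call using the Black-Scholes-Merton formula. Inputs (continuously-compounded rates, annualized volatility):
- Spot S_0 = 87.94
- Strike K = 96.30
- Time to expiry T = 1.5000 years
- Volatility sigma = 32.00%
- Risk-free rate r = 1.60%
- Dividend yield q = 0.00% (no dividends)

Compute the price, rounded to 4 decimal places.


d1 = (ln(S/K) + (r - q + 0.5*sigma^2) * T) / (sigma * sqrt(T)) = 0.02548093
d2 = d1 - sigma * sqrt(T) = -0.36643743
exp(-rT) = 0.97628571; exp(-qT) = 1.00000000
C = S_0 * exp(-qT) * N(d1) - K * exp(-rT) * N(d2)
N(d1) = 0.51016432; N(d2) = 0.35701935
C = 87.9400 * 1.00000000 * 0.51016432 - 96.3000 * 0.97628571 * 0.35701935 = 11.2982

Answer: Price = 11.2982


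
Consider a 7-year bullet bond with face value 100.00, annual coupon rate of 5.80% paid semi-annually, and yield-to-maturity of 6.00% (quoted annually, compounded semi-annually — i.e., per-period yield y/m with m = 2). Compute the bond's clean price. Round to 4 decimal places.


Coupon per period c = face * coupon_rate / m = 2.900000
Periods per year m = 2; per-period yield y/m = 0.030000
Number of cashflows N = 14
Cashflows (t years, CF_t, discount factor 1/(1+y/m)^(m*t), PV):
  t = 0.5000: CF_t = 2.900000, DF = 0.970874, PV = 2.815534
  t = 1.0000: CF_t = 2.900000, DF = 0.942596, PV = 2.733528
  t = 1.5000: CF_t = 2.900000, DF = 0.915142, PV = 2.653911
  t = 2.0000: CF_t = 2.900000, DF = 0.888487, PV = 2.576612
  t = 2.5000: CF_t = 2.900000, DF = 0.862609, PV = 2.501565
  t = 3.0000: CF_t = 2.900000, DF = 0.837484, PV = 2.428704
  t = 3.5000: CF_t = 2.900000, DF = 0.813092, PV = 2.357965
  t = 4.0000: CF_t = 2.900000, DF = 0.789409, PV = 2.289287
  t = 4.5000: CF_t = 2.900000, DF = 0.766417, PV = 2.222609
  t = 5.0000: CF_t = 2.900000, DF = 0.744094, PV = 2.157872
  t = 5.5000: CF_t = 2.900000, DF = 0.722421, PV = 2.095022
  t = 6.0000: CF_t = 2.900000, DF = 0.701380, PV = 2.034002
  t = 6.5000: CF_t = 2.900000, DF = 0.680951, PV = 1.974759
  t = 7.0000: CF_t = 102.900000, DF = 0.661118, PV = 68.029022
Price P = sum_t PV_t = 98.870393

Answer: Price = 98.8704


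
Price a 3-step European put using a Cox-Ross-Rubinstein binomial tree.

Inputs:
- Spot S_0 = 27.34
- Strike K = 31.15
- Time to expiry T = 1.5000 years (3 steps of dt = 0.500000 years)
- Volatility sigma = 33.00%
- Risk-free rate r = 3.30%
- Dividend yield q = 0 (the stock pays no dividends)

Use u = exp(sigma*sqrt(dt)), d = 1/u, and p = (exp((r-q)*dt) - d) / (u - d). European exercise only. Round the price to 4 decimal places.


dt = T/N = 0.500000
u = exp(sigma*sqrt(dt)) = 1.262817; d = 1/u = 0.791880
p = (exp((r-q)*dt) - d) / (u - d) = 0.477254
Discount per step: exp(-r*dt) = 0.983635
Stock lattice S(k, i) with i counting down-moves:
  k=0: S(0,0) = 27.3400
  k=1: S(1,0) = 34.5254; S(1,1) = 21.6500
  k=2: S(2,0) = 43.5993; S(2,1) = 27.3400; S(2,2) = 17.1442
  k=3: S(3,0) = 55.0580; S(3,1) = 34.5254; S(3,2) = 21.6500; S(3,3) = 13.5762
Terminal payoffs V(N, i) = max(K - S_T, 0):
  V(3,0) = 0.000000; V(3,1) = 0.000000; V(3,2) = 9.499997; V(3,3) = 17.573843
Backward induction: V(k, i) = exp(-r*dt) * [p * V(k+1, i) + (1-p) * V(k+1, i+1)].
  V(2,0) = exp(-r*dt) * [p*0.000000 + (1-p)*0.000000] = 0.000000
  V(2,1) = exp(-r*dt) * [p*0.000000 + (1-p)*9.499997] = 4.884816
  V(2,2) = exp(-r*dt) * [p*9.499997 + (1-p)*17.573843] = 13.496035
  V(1,0) = exp(-r*dt) * [p*0.000000 + (1-p)*4.884816] = 2.511730
  V(1,1) = exp(-r*dt) * [p*4.884816 + (1-p)*13.496035] = 9.232692
  V(0,0) = exp(-r*dt) * [p*2.511730 + (1-p)*9.232692] = 5.926487

Answer: Price = V(0,0) = 5.9265
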